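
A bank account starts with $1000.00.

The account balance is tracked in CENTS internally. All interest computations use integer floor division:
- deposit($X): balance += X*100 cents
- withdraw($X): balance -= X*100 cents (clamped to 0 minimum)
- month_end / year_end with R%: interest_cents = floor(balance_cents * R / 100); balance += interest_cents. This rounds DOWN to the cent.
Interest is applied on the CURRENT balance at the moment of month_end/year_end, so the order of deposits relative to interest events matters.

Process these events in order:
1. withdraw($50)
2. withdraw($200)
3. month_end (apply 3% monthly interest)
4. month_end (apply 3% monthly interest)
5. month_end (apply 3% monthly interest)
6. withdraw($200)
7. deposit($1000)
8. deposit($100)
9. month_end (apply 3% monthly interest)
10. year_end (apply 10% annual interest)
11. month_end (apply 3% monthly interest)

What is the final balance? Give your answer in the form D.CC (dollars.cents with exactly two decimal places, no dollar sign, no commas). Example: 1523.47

After 1 (withdraw($50)): balance=$950.00 total_interest=$0.00
After 2 (withdraw($200)): balance=$750.00 total_interest=$0.00
After 3 (month_end (apply 3% monthly interest)): balance=$772.50 total_interest=$22.50
After 4 (month_end (apply 3% monthly interest)): balance=$795.67 total_interest=$45.67
After 5 (month_end (apply 3% monthly interest)): balance=$819.54 total_interest=$69.54
After 6 (withdraw($200)): balance=$619.54 total_interest=$69.54
After 7 (deposit($1000)): balance=$1619.54 total_interest=$69.54
After 8 (deposit($100)): balance=$1719.54 total_interest=$69.54
After 9 (month_end (apply 3% monthly interest)): balance=$1771.12 total_interest=$121.12
After 10 (year_end (apply 10% annual interest)): balance=$1948.23 total_interest=$298.23
After 11 (month_end (apply 3% monthly interest)): balance=$2006.67 total_interest=$356.67

Answer: 2006.67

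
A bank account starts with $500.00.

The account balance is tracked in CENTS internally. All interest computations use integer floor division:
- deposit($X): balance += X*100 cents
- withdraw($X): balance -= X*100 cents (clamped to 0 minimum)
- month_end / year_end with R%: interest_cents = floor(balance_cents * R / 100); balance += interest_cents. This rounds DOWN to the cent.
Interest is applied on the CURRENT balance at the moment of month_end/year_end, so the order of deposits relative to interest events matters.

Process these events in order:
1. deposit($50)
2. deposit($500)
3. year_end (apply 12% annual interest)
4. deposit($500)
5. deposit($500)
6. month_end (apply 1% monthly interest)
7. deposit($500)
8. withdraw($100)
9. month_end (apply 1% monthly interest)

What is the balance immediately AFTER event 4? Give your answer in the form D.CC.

Answer: 1676.00

Derivation:
After 1 (deposit($50)): balance=$550.00 total_interest=$0.00
After 2 (deposit($500)): balance=$1050.00 total_interest=$0.00
After 3 (year_end (apply 12% annual interest)): balance=$1176.00 total_interest=$126.00
After 4 (deposit($500)): balance=$1676.00 total_interest=$126.00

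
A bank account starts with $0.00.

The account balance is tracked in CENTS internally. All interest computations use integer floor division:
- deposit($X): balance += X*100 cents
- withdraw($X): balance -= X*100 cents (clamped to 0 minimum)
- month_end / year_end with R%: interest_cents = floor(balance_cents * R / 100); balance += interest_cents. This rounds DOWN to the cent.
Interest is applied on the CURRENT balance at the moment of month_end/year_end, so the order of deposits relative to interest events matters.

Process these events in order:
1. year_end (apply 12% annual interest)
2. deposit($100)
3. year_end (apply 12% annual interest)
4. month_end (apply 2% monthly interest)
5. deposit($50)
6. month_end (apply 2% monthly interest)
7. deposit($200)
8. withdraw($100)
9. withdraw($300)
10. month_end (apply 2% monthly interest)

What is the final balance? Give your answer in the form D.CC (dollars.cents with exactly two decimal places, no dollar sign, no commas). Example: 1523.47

Answer: 0.00

Derivation:
After 1 (year_end (apply 12% annual interest)): balance=$0.00 total_interest=$0.00
After 2 (deposit($100)): balance=$100.00 total_interest=$0.00
After 3 (year_end (apply 12% annual interest)): balance=$112.00 total_interest=$12.00
After 4 (month_end (apply 2% monthly interest)): balance=$114.24 total_interest=$14.24
After 5 (deposit($50)): balance=$164.24 total_interest=$14.24
After 6 (month_end (apply 2% monthly interest)): balance=$167.52 total_interest=$17.52
After 7 (deposit($200)): balance=$367.52 total_interest=$17.52
After 8 (withdraw($100)): balance=$267.52 total_interest=$17.52
After 9 (withdraw($300)): balance=$0.00 total_interest=$17.52
After 10 (month_end (apply 2% monthly interest)): balance=$0.00 total_interest=$17.52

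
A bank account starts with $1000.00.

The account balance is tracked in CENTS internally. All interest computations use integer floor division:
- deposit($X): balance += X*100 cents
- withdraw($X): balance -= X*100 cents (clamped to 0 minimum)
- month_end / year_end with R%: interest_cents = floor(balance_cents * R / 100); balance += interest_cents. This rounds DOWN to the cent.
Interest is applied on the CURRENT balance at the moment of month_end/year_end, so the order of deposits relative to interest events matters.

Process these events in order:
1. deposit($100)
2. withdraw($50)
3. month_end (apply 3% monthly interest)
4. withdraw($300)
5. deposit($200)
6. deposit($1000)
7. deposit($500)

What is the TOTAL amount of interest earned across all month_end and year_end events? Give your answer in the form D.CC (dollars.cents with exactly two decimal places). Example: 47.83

Answer: 31.50

Derivation:
After 1 (deposit($100)): balance=$1100.00 total_interest=$0.00
After 2 (withdraw($50)): balance=$1050.00 total_interest=$0.00
After 3 (month_end (apply 3% monthly interest)): balance=$1081.50 total_interest=$31.50
After 4 (withdraw($300)): balance=$781.50 total_interest=$31.50
After 5 (deposit($200)): balance=$981.50 total_interest=$31.50
After 6 (deposit($1000)): balance=$1981.50 total_interest=$31.50
After 7 (deposit($500)): balance=$2481.50 total_interest=$31.50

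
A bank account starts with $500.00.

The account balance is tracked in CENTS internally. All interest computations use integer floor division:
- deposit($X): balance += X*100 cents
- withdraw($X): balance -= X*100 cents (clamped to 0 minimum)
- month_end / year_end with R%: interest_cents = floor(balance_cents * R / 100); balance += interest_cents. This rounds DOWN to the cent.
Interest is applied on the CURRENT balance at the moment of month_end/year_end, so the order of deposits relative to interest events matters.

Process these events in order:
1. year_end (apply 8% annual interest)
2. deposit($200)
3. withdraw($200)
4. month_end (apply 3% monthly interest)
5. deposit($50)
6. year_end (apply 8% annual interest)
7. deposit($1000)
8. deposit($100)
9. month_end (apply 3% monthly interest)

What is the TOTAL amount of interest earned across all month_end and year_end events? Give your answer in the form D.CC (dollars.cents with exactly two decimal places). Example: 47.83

After 1 (year_end (apply 8% annual interest)): balance=$540.00 total_interest=$40.00
After 2 (deposit($200)): balance=$740.00 total_interest=$40.00
After 3 (withdraw($200)): balance=$540.00 total_interest=$40.00
After 4 (month_end (apply 3% monthly interest)): balance=$556.20 total_interest=$56.20
After 5 (deposit($50)): balance=$606.20 total_interest=$56.20
After 6 (year_end (apply 8% annual interest)): balance=$654.69 total_interest=$104.69
After 7 (deposit($1000)): balance=$1654.69 total_interest=$104.69
After 8 (deposit($100)): balance=$1754.69 total_interest=$104.69
After 9 (month_end (apply 3% monthly interest)): balance=$1807.33 total_interest=$157.33

Answer: 157.33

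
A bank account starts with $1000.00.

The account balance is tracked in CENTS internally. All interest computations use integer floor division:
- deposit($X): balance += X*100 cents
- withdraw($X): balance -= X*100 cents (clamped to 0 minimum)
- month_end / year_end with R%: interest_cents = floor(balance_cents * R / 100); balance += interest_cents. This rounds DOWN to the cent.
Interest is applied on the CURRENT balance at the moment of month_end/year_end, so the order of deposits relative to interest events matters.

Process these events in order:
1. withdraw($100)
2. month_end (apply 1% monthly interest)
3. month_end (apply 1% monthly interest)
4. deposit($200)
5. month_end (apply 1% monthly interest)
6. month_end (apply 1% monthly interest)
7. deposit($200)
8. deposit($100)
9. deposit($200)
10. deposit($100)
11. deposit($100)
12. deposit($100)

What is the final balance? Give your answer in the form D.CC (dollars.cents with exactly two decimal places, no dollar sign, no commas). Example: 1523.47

After 1 (withdraw($100)): balance=$900.00 total_interest=$0.00
After 2 (month_end (apply 1% monthly interest)): balance=$909.00 total_interest=$9.00
After 3 (month_end (apply 1% monthly interest)): balance=$918.09 total_interest=$18.09
After 4 (deposit($200)): balance=$1118.09 total_interest=$18.09
After 5 (month_end (apply 1% monthly interest)): balance=$1129.27 total_interest=$29.27
After 6 (month_end (apply 1% monthly interest)): balance=$1140.56 total_interest=$40.56
After 7 (deposit($200)): balance=$1340.56 total_interest=$40.56
After 8 (deposit($100)): balance=$1440.56 total_interest=$40.56
After 9 (deposit($200)): balance=$1640.56 total_interest=$40.56
After 10 (deposit($100)): balance=$1740.56 total_interest=$40.56
After 11 (deposit($100)): balance=$1840.56 total_interest=$40.56
After 12 (deposit($100)): balance=$1940.56 total_interest=$40.56

Answer: 1940.56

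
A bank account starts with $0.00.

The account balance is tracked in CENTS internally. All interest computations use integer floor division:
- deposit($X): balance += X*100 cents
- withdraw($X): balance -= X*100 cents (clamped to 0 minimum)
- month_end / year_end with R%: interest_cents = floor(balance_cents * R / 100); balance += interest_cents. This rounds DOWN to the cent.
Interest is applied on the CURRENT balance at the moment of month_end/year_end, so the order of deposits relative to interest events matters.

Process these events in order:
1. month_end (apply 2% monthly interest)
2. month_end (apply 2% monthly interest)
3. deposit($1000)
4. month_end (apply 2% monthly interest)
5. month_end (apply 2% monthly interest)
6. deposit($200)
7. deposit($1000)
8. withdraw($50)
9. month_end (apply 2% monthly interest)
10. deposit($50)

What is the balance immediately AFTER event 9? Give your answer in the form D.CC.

After 1 (month_end (apply 2% monthly interest)): balance=$0.00 total_interest=$0.00
After 2 (month_end (apply 2% monthly interest)): balance=$0.00 total_interest=$0.00
After 3 (deposit($1000)): balance=$1000.00 total_interest=$0.00
After 4 (month_end (apply 2% monthly interest)): balance=$1020.00 total_interest=$20.00
After 5 (month_end (apply 2% monthly interest)): balance=$1040.40 total_interest=$40.40
After 6 (deposit($200)): balance=$1240.40 total_interest=$40.40
After 7 (deposit($1000)): balance=$2240.40 total_interest=$40.40
After 8 (withdraw($50)): balance=$2190.40 total_interest=$40.40
After 9 (month_end (apply 2% monthly interest)): balance=$2234.20 total_interest=$84.20

Answer: 2234.20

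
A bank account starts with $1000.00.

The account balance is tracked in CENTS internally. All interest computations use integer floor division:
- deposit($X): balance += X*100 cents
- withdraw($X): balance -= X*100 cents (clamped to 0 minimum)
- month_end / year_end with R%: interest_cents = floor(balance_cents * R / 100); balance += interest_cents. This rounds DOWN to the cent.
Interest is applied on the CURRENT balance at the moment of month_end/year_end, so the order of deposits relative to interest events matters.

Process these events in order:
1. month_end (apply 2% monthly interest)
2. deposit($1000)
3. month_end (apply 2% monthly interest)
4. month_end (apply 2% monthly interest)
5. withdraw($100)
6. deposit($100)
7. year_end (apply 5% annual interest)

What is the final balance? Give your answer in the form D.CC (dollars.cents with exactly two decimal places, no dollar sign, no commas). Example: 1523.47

After 1 (month_end (apply 2% monthly interest)): balance=$1020.00 total_interest=$20.00
After 2 (deposit($1000)): balance=$2020.00 total_interest=$20.00
After 3 (month_end (apply 2% monthly interest)): balance=$2060.40 total_interest=$60.40
After 4 (month_end (apply 2% monthly interest)): balance=$2101.60 total_interest=$101.60
After 5 (withdraw($100)): balance=$2001.60 total_interest=$101.60
After 6 (deposit($100)): balance=$2101.60 total_interest=$101.60
After 7 (year_end (apply 5% annual interest)): balance=$2206.68 total_interest=$206.68

Answer: 2206.68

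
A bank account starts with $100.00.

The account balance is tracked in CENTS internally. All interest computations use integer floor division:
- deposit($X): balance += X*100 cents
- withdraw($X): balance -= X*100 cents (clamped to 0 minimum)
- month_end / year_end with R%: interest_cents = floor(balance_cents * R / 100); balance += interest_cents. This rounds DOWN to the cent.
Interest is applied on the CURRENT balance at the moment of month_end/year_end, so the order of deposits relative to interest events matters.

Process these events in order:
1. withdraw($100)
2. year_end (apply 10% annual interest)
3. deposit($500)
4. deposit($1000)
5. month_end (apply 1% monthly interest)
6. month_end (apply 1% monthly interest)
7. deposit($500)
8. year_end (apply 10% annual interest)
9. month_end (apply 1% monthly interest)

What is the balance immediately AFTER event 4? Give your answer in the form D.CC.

Answer: 1500.00

Derivation:
After 1 (withdraw($100)): balance=$0.00 total_interest=$0.00
After 2 (year_end (apply 10% annual interest)): balance=$0.00 total_interest=$0.00
After 3 (deposit($500)): balance=$500.00 total_interest=$0.00
After 4 (deposit($1000)): balance=$1500.00 total_interest=$0.00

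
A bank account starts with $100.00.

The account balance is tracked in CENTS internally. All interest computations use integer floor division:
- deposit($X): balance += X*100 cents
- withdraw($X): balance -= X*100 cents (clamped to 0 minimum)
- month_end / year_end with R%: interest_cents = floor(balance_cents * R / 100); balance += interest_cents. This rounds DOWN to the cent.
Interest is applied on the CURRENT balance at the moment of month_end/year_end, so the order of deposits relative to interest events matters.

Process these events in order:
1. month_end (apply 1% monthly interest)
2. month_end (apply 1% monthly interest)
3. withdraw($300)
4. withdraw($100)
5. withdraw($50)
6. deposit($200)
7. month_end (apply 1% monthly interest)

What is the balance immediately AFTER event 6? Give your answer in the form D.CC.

Answer: 200.00

Derivation:
After 1 (month_end (apply 1% monthly interest)): balance=$101.00 total_interest=$1.00
After 2 (month_end (apply 1% monthly interest)): balance=$102.01 total_interest=$2.01
After 3 (withdraw($300)): balance=$0.00 total_interest=$2.01
After 4 (withdraw($100)): balance=$0.00 total_interest=$2.01
After 5 (withdraw($50)): balance=$0.00 total_interest=$2.01
After 6 (deposit($200)): balance=$200.00 total_interest=$2.01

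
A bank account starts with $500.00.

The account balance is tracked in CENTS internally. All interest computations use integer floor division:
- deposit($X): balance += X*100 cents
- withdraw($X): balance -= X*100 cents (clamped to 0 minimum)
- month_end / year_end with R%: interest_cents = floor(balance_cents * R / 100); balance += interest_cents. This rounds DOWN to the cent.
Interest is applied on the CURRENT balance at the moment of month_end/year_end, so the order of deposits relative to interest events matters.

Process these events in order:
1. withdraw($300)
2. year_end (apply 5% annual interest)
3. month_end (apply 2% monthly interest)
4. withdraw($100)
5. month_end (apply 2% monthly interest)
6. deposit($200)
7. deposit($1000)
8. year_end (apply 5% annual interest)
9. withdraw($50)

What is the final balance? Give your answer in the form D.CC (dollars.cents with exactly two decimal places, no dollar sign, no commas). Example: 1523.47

Answer: 1332.30

Derivation:
After 1 (withdraw($300)): balance=$200.00 total_interest=$0.00
After 2 (year_end (apply 5% annual interest)): balance=$210.00 total_interest=$10.00
After 3 (month_end (apply 2% monthly interest)): balance=$214.20 total_interest=$14.20
After 4 (withdraw($100)): balance=$114.20 total_interest=$14.20
After 5 (month_end (apply 2% monthly interest)): balance=$116.48 total_interest=$16.48
After 6 (deposit($200)): balance=$316.48 total_interest=$16.48
After 7 (deposit($1000)): balance=$1316.48 total_interest=$16.48
After 8 (year_end (apply 5% annual interest)): balance=$1382.30 total_interest=$82.30
After 9 (withdraw($50)): balance=$1332.30 total_interest=$82.30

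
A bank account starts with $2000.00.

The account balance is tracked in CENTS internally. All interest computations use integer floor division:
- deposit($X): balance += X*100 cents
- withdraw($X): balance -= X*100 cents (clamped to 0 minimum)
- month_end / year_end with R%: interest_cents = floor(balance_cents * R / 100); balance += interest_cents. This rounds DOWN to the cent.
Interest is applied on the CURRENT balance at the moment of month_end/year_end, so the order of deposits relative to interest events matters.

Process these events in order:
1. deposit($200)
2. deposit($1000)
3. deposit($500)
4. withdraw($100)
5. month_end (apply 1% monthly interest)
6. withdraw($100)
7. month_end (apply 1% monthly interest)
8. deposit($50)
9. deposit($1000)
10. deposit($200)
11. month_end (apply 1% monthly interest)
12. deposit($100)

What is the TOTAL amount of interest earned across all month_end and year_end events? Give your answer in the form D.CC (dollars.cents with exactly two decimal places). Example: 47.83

Answer: 119.57

Derivation:
After 1 (deposit($200)): balance=$2200.00 total_interest=$0.00
After 2 (deposit($1000)): balance=$3200.00 total_interest=$0.00
After 3 (deposit($500)): balance=$3700.00 total_interest=$0.00
After 4 (withdraw($100)): balance=$3600.00 total_interest=$0.00
After 5 (month_end (apply 1% monthly interest)): balance=$3636.00 total_interest=$36.00
After 6 (withdraw($100)): balance=$3536.00 total_interest=$36.00
After 7 (month_end (apply 1% monthly interest)): balance=$3571.36 total_interest=$71.36
After 8 (deposit($50)): balance=$3621.36 total_interest=$71.36
After 9 (deposit($1000)): balance=$4621.36 total_interest=$71.36
After 10 (deposit($200)): balance=$4821.36 total_interest=$71.36
After 11 (month_end (apply 1% monthly interest)): balance=$4869.57 total_interest=$119.57
After 12 (deposit($100)): balance=$4969.57 total_interest=$119.57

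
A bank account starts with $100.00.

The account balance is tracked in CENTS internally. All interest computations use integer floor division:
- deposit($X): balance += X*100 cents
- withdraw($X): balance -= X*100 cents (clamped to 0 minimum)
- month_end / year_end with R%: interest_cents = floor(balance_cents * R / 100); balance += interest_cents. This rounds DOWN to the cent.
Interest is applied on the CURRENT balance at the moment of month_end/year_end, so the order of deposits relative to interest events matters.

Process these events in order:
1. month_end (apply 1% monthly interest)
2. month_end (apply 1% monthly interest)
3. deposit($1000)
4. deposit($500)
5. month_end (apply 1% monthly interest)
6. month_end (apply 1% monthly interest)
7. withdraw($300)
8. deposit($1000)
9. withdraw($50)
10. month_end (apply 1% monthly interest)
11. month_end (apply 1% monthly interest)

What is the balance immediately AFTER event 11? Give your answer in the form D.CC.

Answer: 2330.12

Derivation:
After 1 (month_end (apply 1% monthly interest)): balance=$101.00 total_interest=$1.00
After 2 (month_end (apply 1% monthly interest)): balance=$102.01 total_interest=$2.01
After 3 (deposit($1000)): balance=$1102.01 total_interest=$2.01
After 4 (deposit($500)): balance=$1602.01 total_interest=$2.01
After 5 (month_end (apply 1% monthly interest)): balance=$1618.03 total_interest=$18.03
After 6 (month_end (apply 1% monthly interest)): balance=$1634.21 total_interest=$34.21
After 7 (withdraw($300)): balance=$1334.21 total_interest=$34.21
After 8 (deposit($1000)): balance=$2334.21 total_interest=$34.21
After 9 (withdraw($50)): balance=$2284.21 total_interest=$34.21
After 10 (month_end (apply 1% monthly interest)): balance=$2307.05 total_interest=$57.05
After 11 (month_end (apply 1% monthly interest)): balance=$2330.12 total_interest=$80.12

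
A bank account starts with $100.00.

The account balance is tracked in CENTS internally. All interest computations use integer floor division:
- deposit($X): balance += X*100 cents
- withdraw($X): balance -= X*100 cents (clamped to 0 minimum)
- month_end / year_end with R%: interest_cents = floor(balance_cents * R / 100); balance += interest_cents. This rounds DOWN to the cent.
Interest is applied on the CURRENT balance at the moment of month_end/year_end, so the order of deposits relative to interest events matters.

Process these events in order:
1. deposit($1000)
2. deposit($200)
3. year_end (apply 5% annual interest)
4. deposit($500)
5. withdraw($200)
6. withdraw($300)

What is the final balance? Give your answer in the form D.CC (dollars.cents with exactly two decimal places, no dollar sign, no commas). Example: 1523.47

After 1 (deposit($1000)): balance=$1100.00 total_interest=$0.00
After 2 (deposit($200)): balance=$1300.00 total_interest=$0.00
After 3 (year_end (apply 5% annual interest)): balance=$1365.00 total_interest=$65.00
After 4 (deposit($500)): balance=$1865.00 total_interest=$65.00
After 5 (withdraw($200)): balance=$1665.00 total_interest=$65.00
After 6 (withdraw($300)): balance=$1365.00 total_interest=$65.00

Answer: 1365.00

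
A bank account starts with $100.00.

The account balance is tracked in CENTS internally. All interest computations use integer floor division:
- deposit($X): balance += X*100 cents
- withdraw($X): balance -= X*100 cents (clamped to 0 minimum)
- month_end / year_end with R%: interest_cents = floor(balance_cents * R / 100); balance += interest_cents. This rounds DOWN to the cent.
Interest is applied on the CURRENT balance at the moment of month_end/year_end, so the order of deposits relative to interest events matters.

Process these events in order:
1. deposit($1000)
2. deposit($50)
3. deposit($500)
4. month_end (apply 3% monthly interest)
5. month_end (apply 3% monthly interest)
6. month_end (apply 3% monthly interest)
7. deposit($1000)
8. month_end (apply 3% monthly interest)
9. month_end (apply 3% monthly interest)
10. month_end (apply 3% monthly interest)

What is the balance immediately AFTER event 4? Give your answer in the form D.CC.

Answer: 1699.50

Derivation:
After 1 (deposit($1000)): balance=$1100.00 total_interest=$0.00
After 2 (deposit($50)): balance=$1150.00 total_interest=$0.00
After 3 (deposit($500)): balance=$1650.00 total_interest=$0.00
After 4 (month_end (apply 3% monthly interest)): balance=$1699.50 total_interest=$49.50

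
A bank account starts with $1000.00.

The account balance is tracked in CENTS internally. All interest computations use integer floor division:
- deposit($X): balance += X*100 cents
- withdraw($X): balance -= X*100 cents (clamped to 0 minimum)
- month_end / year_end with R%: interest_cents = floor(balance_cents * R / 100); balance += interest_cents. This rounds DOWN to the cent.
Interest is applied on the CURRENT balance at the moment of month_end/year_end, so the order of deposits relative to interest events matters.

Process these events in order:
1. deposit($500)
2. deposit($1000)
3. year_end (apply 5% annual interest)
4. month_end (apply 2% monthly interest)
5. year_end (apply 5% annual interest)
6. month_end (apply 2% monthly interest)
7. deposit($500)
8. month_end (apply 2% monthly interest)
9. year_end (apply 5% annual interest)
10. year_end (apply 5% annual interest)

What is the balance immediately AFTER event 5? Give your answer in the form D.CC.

Answer: 2811.37

Derivation:
After 1 (deposit($500)): balance=$1500.00 total_interest=$0.00
After 2 (deposit($1000)): balance=$2500.00 total_interest=$0.00
After 3 (year_end (apply 5% annual interest)): balance=$2625.00 total_interest=$125.00
After 4 (month_end (apply 2% monthly interest)): balance=$2677.50 total_interest=$177.50
After 5 (year_end (apply 5% annual interest)): balance=$2811.37 total_interest=$311.37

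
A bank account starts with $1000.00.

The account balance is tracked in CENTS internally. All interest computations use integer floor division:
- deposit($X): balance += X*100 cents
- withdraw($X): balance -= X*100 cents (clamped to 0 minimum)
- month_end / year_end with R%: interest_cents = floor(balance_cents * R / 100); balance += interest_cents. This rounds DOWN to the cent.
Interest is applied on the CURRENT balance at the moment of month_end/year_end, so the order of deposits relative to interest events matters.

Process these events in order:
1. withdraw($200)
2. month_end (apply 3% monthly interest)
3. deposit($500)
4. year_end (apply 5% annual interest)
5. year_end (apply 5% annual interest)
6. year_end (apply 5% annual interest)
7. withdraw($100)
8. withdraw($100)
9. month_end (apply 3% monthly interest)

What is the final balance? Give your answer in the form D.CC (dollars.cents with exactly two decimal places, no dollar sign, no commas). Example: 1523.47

After 1 (withdraw($200)): balance=$800.00 total_interest=$0.00
After 2 (month_end (apply 3% monthly interest)): balance=$824.00 total_interest=$24.00
After 3 (deposit($500)): balance=$1324.00 total_interest=$24.00
After 4 (year_end (apply 5% annual interest)): balance=$1390.20 total_interest=$90.20
After 5 (year_end (apply 5% annual interest)): balance=$1459.71 total_interest=$159.71
After 6 (year_end (apply 5% annual interest)): balance=$1532.69 total_interest=$232.69
After 7 (withdraw($100)): balance=$1432.69 total_interest=$232.69
After 8 (withdraw($100)): balance=$1332.69 total_interest=$232.69
After 9 (month_end (apply 3% monthly interest)): balance=$1372.67 total_interest=$272.67

Answer: 1372.67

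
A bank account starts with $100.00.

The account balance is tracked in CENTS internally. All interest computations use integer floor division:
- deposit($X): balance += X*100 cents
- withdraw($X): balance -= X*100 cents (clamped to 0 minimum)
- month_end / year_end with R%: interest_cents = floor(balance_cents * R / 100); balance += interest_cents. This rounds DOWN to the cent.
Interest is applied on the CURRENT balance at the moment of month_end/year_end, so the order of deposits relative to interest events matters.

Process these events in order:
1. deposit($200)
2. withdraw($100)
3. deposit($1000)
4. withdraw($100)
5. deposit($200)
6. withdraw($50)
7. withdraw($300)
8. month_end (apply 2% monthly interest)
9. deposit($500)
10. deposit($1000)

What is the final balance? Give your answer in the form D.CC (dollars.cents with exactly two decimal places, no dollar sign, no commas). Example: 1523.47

Answer: 2469.00

Derivation:
After 1 (deposit($200)): balance=$300.00 total_interest=$0.00
After 2 (withdraw($100)): balance=$200.00 total_interest=$0.00
After 3 (deposit($1000)): balance=$1200.00 total_interest=$0.00
After 4 (withdraw($100)): balance=$1100.00 total_interest=$0.00
After 5 (deposit($200)): balance=$1300.00 total_interest=$0.00
After 6 (withdraw($50)): balance=$1250.00 total_interest=$0.00
After 7 (withdraw($300)): balance=$950.00 total_interest=$0.00
After 8 (month_end (apply 2% monthly interest)): balance=$969.00 total_interest=$19.00
After 9 (deposit($500)): balance=$1469.00 total_interest=$19.00
After 10 (deposit($1000)): balance=$2469.00 total_interest=$19.00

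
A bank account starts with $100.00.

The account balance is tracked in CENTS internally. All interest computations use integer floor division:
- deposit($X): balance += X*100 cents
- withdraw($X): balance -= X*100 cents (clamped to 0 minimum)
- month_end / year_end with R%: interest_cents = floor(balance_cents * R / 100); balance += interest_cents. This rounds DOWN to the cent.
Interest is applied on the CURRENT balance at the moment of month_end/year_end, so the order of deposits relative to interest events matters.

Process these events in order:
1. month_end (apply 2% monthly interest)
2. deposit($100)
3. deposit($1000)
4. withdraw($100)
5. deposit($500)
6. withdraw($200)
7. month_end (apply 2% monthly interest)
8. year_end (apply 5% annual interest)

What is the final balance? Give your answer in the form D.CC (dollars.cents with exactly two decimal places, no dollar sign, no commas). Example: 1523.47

After 1 (month_end (apply 2% monthly interest)): balance=$102.00 total_interest=$2.00
After 2 (deposit($100)): balance=$202.00 total_interest=$2.00
After 3 (deposit($1000)): balance=$1202.00 total_interest=$2.00
After 4 (withdraw($100)): balance=$1102.00 total_interest=$2.00
After 5 (deposit($500)): balance=$1602.00 total_interest=$2.00
After 6 (withdraw($200)): balance=$1402.00 total_interest=$2.00
After 7 (month_end (apply 2% monthly interest)): balance=$1430.04 total_interest=$30.04
After 8 (year_end (apply 5% annual interest)): balance=$1501.54 total_interest=$101.54

Answer: 1501.54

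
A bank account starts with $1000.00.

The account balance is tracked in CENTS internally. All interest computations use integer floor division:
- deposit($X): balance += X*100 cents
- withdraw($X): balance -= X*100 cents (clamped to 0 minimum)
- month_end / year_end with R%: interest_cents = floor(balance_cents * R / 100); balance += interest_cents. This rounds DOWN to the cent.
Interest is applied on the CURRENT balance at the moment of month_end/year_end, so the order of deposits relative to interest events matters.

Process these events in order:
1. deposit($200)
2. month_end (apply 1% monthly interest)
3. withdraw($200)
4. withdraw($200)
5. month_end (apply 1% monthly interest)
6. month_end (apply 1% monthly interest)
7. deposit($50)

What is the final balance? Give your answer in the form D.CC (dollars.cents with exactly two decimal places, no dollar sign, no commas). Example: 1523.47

After 1 (deposit($200)): balance=$1200.00 total_interest=$0.00
After 2 (month_end (apply 1% monthly interest)): balance=$1212.00 total_interest=$12.00
After 3 (withdraw($200)): balance=$1012.00 total_interest=$12.00
After 4 (withdraw($200)): balance=$812.00 total_interest=$12.00
After 5 (month_end (apply 1% monthly interest)): balance=$820.12 total_interest=$20.12
After 6 (month_end (apply 1% monthly interest)): balance=$828.32 total_interest=$28.32
After 7 (deposit($50)): balance=$878.32 total_interest=$28.32

Answer: 878.32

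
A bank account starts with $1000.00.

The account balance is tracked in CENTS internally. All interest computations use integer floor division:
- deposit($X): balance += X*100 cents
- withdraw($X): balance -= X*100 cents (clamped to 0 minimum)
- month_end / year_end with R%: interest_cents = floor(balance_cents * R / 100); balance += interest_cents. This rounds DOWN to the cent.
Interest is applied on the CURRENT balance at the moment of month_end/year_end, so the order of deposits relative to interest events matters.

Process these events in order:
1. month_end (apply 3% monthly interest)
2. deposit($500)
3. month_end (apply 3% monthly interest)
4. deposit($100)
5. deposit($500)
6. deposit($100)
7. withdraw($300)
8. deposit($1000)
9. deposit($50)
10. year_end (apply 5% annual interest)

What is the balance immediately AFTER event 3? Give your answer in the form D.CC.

After 1 (month_end (apply 3% monthly interest)): balance=$1030.00 total_interest=$30.00
After 2 (deposit($500)): balance=$1530.00 total_interest=$30.00
After 3 (month_end (apply 3% monthly interest)): balance=$1575.90 total_interest=$75.90

Answer: 1575.90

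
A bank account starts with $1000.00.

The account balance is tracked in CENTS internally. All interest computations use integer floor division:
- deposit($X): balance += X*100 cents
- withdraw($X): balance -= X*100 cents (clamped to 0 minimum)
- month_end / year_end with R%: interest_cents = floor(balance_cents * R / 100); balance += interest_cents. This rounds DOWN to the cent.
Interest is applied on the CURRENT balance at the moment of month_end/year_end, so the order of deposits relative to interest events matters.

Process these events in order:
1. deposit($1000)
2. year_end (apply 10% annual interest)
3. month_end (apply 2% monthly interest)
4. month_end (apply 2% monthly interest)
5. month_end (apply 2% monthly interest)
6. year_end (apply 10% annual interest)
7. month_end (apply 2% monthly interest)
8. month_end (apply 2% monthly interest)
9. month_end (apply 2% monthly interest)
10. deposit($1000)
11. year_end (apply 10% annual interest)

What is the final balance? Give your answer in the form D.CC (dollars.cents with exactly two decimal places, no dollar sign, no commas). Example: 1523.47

Answer: 4097.80

Derivation:
After 1 (deposit($1000)): balance=$2000.00 total_interest=$0.00
After 2 (year_end (apply 10% annual interest)): balance=$2200.00 total_interest=$200.00
After 3 (month_end (apply 2% monthly interest)): balance=$2244.00 total_interest=$244.00
After 4 (month_end (apply 2% monthly interest)): balance=$2288.88 total_interest=$288.88
After 5 (month_end (apply 2% monthly interest)): balance=$2334.65 total_interest=$334.65
After 6 (year_end (apply 10% annual interest)): balance=$2568.11 total_interest=$568.11
After 7 (month_end (apply 2% monthly interest)): balance=$2619.47 total_interest=$619.47
After 8 (month_end (apply 2% monthly interest)): balance=$2671.85 total_interest=$671.85
After 9 (month_end (apply 2% monthly interest)): balance=$2725.28 total_interest=$725.28
After 10 (deposit($1000)): balance=$3725.28 total_interest=$725.28
After 11 (year_end (apply 10% annual interest)): balance=$4097.80 total_interest=$1097.80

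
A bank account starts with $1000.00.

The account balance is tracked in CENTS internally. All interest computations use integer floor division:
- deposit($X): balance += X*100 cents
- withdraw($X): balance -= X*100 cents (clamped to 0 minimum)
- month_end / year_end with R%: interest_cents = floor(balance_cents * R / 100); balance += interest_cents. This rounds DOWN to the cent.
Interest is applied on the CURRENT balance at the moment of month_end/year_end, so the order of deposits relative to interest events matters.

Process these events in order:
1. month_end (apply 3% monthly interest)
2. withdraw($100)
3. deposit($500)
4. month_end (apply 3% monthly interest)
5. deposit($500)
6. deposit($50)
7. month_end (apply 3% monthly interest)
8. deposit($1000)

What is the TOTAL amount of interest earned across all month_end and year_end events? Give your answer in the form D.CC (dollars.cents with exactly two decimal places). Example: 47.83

Answer: 133.58

Derivation:
After 1 (month_end (apply 3% monthly interest)): balance=$1030.00 total_interest=$30.00
After 2 (withdraw($100)): balance=$930.00 total_interest=$30.00
After 3 (deposit($500)): balance=$1430.00 total_interest=$30.00
After 4 (month_end (apply 3% monthly interest)): balance=$1472.90 total_interest=$72.90
After 5 (deposit($500)): balance=$1972.90 total_interest=$72.90
After 6 (deposit($50)): balance=$2022.90 total_interest=$72.90
After 7 (month_end (apply 3% monthly interest)): balance=$2083.58 total_interest=$133.58
After 8 (deposit($1000)): balance=$3083.58 total_interest=$133.58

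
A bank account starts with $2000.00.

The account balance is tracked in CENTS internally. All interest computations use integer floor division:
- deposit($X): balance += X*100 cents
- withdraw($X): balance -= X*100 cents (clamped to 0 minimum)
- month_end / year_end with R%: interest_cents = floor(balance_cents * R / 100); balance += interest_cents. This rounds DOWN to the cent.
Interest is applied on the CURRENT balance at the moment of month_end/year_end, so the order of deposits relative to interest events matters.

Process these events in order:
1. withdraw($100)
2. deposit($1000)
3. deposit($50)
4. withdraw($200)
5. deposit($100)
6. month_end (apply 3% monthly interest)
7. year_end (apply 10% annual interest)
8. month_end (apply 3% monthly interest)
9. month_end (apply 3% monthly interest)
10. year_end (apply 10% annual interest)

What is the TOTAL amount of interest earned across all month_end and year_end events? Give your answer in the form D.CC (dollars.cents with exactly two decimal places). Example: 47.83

After 1 (withdraw($100)): balance=$1900.00 total_interest=$0.00
After 2 (deposit($1000)): balance=$2900.00 total_interest=$0.00
After 3 (deposit($50)): balance=$2950.00 total_interest=$0.00
After 4 (withdraw($200)): balance=$2750.00 total_interest=$0.00
After 5 (deposit($100)): balance=$2850.00 total_interest=$0.00
After 6 (month_end (apply 3% monthly interest)): balance=$2935.50 total_interest=$85.50
After 7 (year_end (apply 10% annual interest)): balance=$3229.05 total_interest=$379.05
After 8 (month_end (apply 3% monthly interest)): balance=$3325.92 total_interest=$475.92
After 9 (month_end (apply 3% monthly interest)): balance=$3425.69 total_interest=$575.69
After 10 (year_end (apply 10% annual interest)): balance=$3768.25 total_interest=$918.25

Answer: 918.25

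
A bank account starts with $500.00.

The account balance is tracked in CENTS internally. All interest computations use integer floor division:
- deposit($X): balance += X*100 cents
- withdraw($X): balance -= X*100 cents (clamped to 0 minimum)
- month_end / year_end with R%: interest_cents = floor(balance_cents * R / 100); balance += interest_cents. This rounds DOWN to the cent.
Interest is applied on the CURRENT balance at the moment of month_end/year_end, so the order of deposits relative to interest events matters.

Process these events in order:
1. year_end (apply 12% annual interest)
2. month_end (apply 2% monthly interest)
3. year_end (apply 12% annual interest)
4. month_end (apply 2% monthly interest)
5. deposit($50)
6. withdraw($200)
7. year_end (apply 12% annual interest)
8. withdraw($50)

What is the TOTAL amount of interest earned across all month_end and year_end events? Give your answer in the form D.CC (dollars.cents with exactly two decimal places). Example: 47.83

Answer: 212.83

Derivation:
After 1 (year_end (apply 12% annual interest)): balance=$560.00 total_interest=$60.00
After 2 (month_end (apply 2% monthly interest)): balance=$571.20 total_interest=$71.20
After 3 (year_end (apply 12% annual interest)): balance=$639.74 total_interest=$139.74
After 4 (month_end (apply 2% monthly interest)): balance=$652.53 total_interest=$152.53
After 5 (deposit($50)): balance=$702.53 total_interest=$152.53
After 6 (withdraw($200)): balance=$502.53 total_interest=$152.53
After 7 (year_end (apply 12% annual interest)): balance=$562.83 total_interest=$212.83
After 8 (withdraw($50)): balance=$512.83 total_interest=$212.83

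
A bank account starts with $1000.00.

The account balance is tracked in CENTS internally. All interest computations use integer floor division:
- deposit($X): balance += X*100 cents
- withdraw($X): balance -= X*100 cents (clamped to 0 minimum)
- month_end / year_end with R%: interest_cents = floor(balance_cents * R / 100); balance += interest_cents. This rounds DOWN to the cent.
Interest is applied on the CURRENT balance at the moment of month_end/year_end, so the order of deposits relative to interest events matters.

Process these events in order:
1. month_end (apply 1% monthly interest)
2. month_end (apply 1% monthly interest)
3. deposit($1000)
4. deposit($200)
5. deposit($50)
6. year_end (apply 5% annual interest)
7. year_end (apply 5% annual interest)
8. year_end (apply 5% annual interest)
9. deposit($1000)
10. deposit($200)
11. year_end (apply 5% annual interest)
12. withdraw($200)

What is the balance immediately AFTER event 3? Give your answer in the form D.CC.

Answer: 2020.10

Derivation:
After 1 (month_end (apply 1% monthly interest)): balance=$1010.00 total_interest=$10.00
After 2 (month_end (apply 1% monthly interest)): balance=$1020.10 total_interest=$20.10
After 3 (deposit($1000)): balance=$2020.10 total_interest=$20.10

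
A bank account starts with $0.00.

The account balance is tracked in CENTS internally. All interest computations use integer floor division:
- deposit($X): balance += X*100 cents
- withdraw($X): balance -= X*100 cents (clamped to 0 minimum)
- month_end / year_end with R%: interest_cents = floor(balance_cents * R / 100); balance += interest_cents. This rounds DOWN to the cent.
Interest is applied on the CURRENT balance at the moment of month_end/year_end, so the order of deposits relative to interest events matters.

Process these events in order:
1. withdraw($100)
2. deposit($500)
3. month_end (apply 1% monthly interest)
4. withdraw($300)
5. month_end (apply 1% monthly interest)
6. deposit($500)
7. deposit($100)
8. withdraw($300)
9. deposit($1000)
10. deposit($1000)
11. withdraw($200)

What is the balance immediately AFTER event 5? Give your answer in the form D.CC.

After 1 (withdraw($100)): balance=$0.00 total_interest=$0.00
After 2 (deposit($500)): balance=$500.00 total_interest=$0.00
After 3 (month_end (apply 1% monthly interest)): balance=$505.00 total_interest=$5.00
After 4 (withdraw($300)): balance=$205.00 total_interest=$5.00
After 5 (month_end (apply 1% monthly interest)): balance=$207.05 total_interest=$7.05

Answer: 207.05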